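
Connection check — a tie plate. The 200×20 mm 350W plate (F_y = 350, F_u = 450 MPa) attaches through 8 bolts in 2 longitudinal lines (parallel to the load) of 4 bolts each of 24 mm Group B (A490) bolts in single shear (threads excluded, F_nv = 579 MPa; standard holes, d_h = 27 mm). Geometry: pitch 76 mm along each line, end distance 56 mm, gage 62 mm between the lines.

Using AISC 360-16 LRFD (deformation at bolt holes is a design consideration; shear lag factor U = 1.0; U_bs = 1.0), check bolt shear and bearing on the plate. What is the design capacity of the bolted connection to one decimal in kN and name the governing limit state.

1571.6 kN (bolt shear governs)

Bolt shear: A_b = π(24)²/4 = 452.39 mm². φR_n = 0.75 × 579 × 452.39 × 8 × 1 = 1571.6 kN.
Bearing (20 mm plate, F_u = 450 MPa): end bolts L_c = 56 − 27/2 = 42.5, R_n = min(1.2×42.5×20×450, 2.4×24×20×450) = 459 kN/bolt; interior L_c = 76 − 27 = 49, R_n = 518.4 kN/bolt. φR_n = 0.75 × (2×459 + 6×518.4) = 3021.3 kN.
Governing: min(1571.6, 3021.3) = 1571.6 kN → bolt shear.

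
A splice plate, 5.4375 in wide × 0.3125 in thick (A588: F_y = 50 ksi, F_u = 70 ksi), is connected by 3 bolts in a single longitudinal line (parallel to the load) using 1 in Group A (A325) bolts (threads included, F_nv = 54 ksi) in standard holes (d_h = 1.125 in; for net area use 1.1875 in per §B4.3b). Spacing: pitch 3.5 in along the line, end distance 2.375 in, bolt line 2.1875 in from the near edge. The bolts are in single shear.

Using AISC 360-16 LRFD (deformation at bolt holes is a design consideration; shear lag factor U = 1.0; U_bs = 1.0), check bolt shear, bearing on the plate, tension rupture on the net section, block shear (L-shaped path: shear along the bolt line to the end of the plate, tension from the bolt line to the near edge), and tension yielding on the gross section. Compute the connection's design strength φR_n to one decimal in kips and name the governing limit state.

69.7 kips (net-section rupture governs)

Bolt shear: A_b = π(1)²/4 = 0.7854 in². φR_n = 0.75 × 54 × 0.7854 × 3 × 1 = 95.4 kips.
Bearing (0.3125 in plate, F_u = 70 ksi): end bolts L_c = 2.375 − 1.125/2 = 1.8125, R_n = min(1.2×1.8125×0.3125×70, 2.4×1×0.3125×70) = 47.578 kips/bolt; interior L_c = 3.5 − 1.125 = 2.375, R_n = 52.5 kips/bolt. φR_n = 0.75 × (1×47.578 + 2×52.5) = 114.4 kips.
Tension rupture (net): A_n = (5.4375 − 1×1.1875)×0.3125 = 1.3281 in² (U = 1.0, A_e = A_n). φR_n = 0.75 × 70 × 1.3281 = 69.7 kips.
Block shear: shear path 1×[2.375+2×3.5] = 1×9.375 in, A_gv = 2.9297, A_nv = 1×(9.375 − 2.5×1.1875)×0.3125 = 2.002 in²; tension to near edge: (2.1875 − 0.5×1.1875)×0.3125 = 0.49805 in². R_n = min(0.6×70×2.002, 0.6×50×2.9297) + 1.0×70×0.49805 = min(84.084, 87.891) + 34.864 = 118.95 kips. φR_n = 0.75 × 118.95 = 89.2 kips.
Tension yield (gross): A_g = 5.4375×0.3125 = 1.6992 in². φR_n = 0.90 × 50 × 1.6992 = 76.5 kips.
Governing: min(95.4, 114.4, 69.7, 89.2, 76.5) = 69.7 kips → net-section rupture.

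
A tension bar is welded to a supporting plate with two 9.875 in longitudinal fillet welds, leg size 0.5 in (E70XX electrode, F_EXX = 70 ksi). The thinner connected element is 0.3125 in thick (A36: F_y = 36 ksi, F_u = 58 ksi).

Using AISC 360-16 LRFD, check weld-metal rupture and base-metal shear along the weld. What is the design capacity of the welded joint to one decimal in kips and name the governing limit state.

Weld metal: throat = 0.707×0.5 = 0.3535 in, L = 2×9.875 = 19.75 in. φR_n = 0.75 × 0.6 × 70 × 0.3535 × 19.75 = 219.9 kips.
Base metal shear (0.3125 in plate): yield φR_n = 1.0×0.6×36×0.3125×19.75 = 133.3 kips; rupture φR_n = 0.75×0.6×58×0.3125×19.75 = 161.1 kips; take 133.3 kips (yield).
Governing: min(219.9, 133.3) = 133.3 kips → base-metal shear.

133.3 kips (base-metal shear governs)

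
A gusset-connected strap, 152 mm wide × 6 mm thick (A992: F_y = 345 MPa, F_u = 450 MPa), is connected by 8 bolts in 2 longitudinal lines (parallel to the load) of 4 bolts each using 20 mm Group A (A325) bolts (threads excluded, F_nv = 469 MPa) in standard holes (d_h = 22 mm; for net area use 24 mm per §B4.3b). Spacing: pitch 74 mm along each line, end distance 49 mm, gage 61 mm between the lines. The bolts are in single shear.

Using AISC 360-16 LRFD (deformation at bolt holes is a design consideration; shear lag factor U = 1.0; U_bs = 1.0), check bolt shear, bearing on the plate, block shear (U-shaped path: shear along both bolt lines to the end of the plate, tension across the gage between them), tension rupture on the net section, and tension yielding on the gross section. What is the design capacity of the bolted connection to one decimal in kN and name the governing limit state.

210.6 kN (net-section rupture governs)

Bolt shear: A_b = π(20)²/4 = 314.16 mm². φR_n = 0.75 × 469 × 314.16 × 8 × 1 = 884.0 kN.
Bearing (6 mm plate, F_u = 450 MPa): end bolts L_c = 49 − 22/2 = 38, R_n = min(1.2×38×6×450, 2.4×20×6×450) = 123.12 kN/bolt; interior L_c = 74 − 22 = 52, R_n = 129.6 kN/bolt. φR_n = 0.75 × (2×123.12 + 6×129.6) = 767.9 kN.
Block shear: shear path 2×[49+3×74] = 2×271 mm, A_gv = 3252, A_nv = 2×(271 − 3.5×24)×6 = 2244 mm²; tension across gage: (61 − 1×24)×6 = 222 mm². R_n = min(0.6×450×2244, 0.6×345×3252) + 1.0×450×222 = min(605.88, 673.16) + 99.9 = 705.78 kN. φR_n = 0.75 × 705.78 = 529.3 kN.
Tension rupture (net): A_n = (152 − 2×24)×6 = 624 mm² (U = 1.0, A_e = A_n). φR_n = 0.75 × 450 × 624 = 210.6 kN.
Tension yield (gross): A_g = 152×6 = 912 mm². φR_n = 0.90 × 345 × 912 = 283.2 kN.
Governing: min(884.0, 767.9, 529.3, 210.6, 283.2) = 210.6 kN → net-section rupture.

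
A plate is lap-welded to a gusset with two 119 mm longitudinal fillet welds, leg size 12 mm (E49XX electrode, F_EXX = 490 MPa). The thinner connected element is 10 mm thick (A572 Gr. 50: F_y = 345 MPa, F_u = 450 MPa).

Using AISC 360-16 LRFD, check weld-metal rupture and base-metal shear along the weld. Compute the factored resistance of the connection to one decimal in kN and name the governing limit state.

Weld metal: throat = 0.707×12 = 8.484 mm, L = 2×119 = 238 mm. φR_n = 0.75 × 0.6 × 490 × 8.484 × 238 = 445.2 kN.
Base metal shear (10 mm plate): yield φR_n = 1.0×0.6×345×10×238 = 492.7 kN; rupture φR_n = 0.75×0.6×450×10×238 = 482.0 kN; take 482.0 kN (rupture).
Governing: min(445.2, 482.0) = 445.2 kN → weld metal.

445.2 kN (weld metal governs)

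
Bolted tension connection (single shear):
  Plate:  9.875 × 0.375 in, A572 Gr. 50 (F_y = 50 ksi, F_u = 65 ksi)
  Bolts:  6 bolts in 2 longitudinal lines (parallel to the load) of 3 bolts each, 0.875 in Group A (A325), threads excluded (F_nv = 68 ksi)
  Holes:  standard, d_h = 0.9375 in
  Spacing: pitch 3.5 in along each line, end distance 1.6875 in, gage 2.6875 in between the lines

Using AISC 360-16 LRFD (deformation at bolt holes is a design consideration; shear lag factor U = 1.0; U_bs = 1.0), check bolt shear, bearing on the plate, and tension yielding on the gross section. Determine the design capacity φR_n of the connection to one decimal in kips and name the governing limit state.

166.6 kips (gross-section yield governs)

Bolt shear: A_b = π(0.875)²/4 = 0.60132 in². φR_n = 0.75 × 68 × 0.60132 × 6 × 1 = 184.0 kips.
Bearing (0.375 in plate, F_u = 65 ksi): end bolts L_c = 1.6875 − 0.9375/2 = 1.21875, R_n = min(1.2×1.21875×0.375×65, 2.4×0.875×0.375×65) = 35.648 kips/bolt; interior L_c = 3.5 − 0.9375 = 2.5625, R_n = 51.188 kips/bolt. φR_n = 0.75 × (2×35.648 + 4×51.188) = 207.0 kips.
Tension yield (gross): A_g = 9.875×0.375 = 3.7031 in². φR_n = 0.90 × 50 × 3.7031 = 166.6 kips.
Governing: min(184.0, 207.0, 166.6) = 166.6 kips → gross-section yield.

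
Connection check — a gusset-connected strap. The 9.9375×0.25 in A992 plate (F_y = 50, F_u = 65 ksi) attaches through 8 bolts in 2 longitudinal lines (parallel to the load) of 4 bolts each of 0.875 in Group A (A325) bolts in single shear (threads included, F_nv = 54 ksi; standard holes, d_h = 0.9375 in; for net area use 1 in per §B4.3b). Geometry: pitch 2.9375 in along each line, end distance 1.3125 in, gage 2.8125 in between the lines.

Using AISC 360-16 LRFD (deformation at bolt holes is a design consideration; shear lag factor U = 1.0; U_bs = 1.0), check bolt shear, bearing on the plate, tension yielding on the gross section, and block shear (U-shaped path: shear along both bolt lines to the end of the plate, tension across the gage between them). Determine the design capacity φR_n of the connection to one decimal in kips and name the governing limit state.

111.8 kips (gross-section yield governs)

Bolt shear: A_b = π(0.875)²/4 = 0.60132 in². φR_n = 0.75 × 54 × 0.60132 × 8 × 1 = 194.8 kips.
Bearing (0.25 in plate, F_u = 65 ksi): end bolts L_c = 1.3125 − 0.9375/2 = 0.84375, R_n = min(1.2×0.84375×0.25×65, 2.4×0.875×0.25×65) = 16.453 kips/bolt; interior L_c = 2.9375 − 0.9375 = 2, R_n = 34.125 kips/bolt. φR_n = 0.75 × (2×16.453 + 6×34.125) = 178.2 kips.
Tension yield (gross): A_g = 9.9375×0.25 = 2.4844 in². φR_n = 0.90 × 50 × 2.4844 = 111.8 kips.
Block shear: shear path 2×[1.3125+3×2.9375] = 2×10.125 in, A_gv = 5.0625, A_nv = 2×(10.125 − 3.5×1)×0.25 = 3.3125 in²; tension across gage: (2.8125 − 1×1)×0.25 = 0.45313 in². R_n = min(0.6×65×3.3125, 0.6×50×5.0625) + 1.0×65×0.45313 = min(129.19, 151.88) + 29.453 = 158.64 kips. φR_n = 0.75 × 158.64 = 119.0 kips.
Governing: min(194.8, 178.2, 111.8, 119.0) = 111.8 kips → gross-section yield.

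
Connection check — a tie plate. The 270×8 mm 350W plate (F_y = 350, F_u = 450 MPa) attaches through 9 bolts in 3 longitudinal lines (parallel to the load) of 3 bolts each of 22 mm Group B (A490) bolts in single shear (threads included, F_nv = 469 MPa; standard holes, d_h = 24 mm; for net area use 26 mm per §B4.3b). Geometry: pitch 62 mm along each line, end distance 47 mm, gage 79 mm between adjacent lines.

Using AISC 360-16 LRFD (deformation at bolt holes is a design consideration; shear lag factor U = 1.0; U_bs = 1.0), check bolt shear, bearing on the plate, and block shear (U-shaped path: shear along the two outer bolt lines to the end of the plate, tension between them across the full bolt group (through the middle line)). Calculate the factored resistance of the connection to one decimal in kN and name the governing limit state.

Bolt shear: A_b = π(22)²/4 = 380.13 mm². φR_n = 0.75 × 469 × 380.13 × 9 × 1 = 1203.4 kN.
Bearing (8 mm plate, F_u = 450 MPa): end bolts L_c = 47 − 24/2 = 35, R_n = min(1.2×35×8×450, 2.4×22×8×450) = 151.2 kN/bolt; interior L_c = 62 − 24 = 38, R_n = 164.16 kN/bolt. φR_n = 0.75 × (3×151.2 + 6×164.16) = 1078.9 kN.
Block shear: shear path 2×[47+2×62] = 2×171 mm, A_gv = 2736, A_nv = 2×(171 − 2.5×26)×8 = 1696 mm²; tension across gage: (158 − 2×26)×8 = 848 mm². R_n = min(0.6×450×1696, 0.6×350×2736) + 1.0×450×848 = min(457.92, 574.56) + 381.6 = 839.52 kN. φR_n = 0.75 × 839.52 = 629.6 kN.
Governing: min(1203.4, 1078.9, 629.6) = 629.6 kN → block shear.

629.6 kN (block shear governs)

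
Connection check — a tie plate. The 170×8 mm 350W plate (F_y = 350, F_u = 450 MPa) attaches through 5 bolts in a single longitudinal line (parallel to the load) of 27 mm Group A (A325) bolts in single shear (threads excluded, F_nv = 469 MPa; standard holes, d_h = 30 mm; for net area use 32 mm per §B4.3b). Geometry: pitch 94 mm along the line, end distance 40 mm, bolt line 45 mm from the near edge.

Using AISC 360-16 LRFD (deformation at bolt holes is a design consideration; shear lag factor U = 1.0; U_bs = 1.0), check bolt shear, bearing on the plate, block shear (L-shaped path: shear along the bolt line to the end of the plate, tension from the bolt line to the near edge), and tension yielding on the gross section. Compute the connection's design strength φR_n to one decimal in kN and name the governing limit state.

Bolt shear: A_b = π(27)²/4 = 572.56 mm². φR_n = 0.75 × 469 × 572.56 × 5 × 1 = 1007.0 kN.
Bearing (8 mm plate, F_u = 450 MPa): end bolts L_c = 40 − 30/2 = 25, R_n = min(1.2×25×8×450, 2.4×27×8×450) = 108 kN/bolt; interior L_c = 94 − 30 = 64, R_n = 233.28 kN/bolt. φR_n = 0.75 × (1×108 + 4×233.28) = 780.8 kN.
Block shear: shear path 1×[40+4×94] = 1×416 mm, A_gv = 3328, A_nv = 1×(416 − 4.5×32)×8 = 2176 mm²; tension to near edge: (45 − 0.5×32)×8 = 232 mm². R_n = min(0.6×450×2176, 0.6×350×3328) + 1.0×450×232 = min(587.52, 698.88) + 104.4 = 691.92 kN. φR_n = 0.75 × 691.92 = 518.9 kN.
Tension yield (gross): A_g = 170×8 = 1360 mm². φR_n = 0.90 × 350 × 1360 = 428.4 kN.
Governing: min(1007.0, 780.8, 518.9, 428.4) = 428.4 kN → gross-section yield.

428.4 kN (gross-section yield governs)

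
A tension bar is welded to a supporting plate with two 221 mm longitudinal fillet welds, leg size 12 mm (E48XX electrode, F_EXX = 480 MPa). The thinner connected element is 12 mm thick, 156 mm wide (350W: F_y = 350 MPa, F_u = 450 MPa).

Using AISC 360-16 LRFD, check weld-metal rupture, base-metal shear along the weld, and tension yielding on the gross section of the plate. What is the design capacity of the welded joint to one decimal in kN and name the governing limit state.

589.7 kN (gross-section yield governs)

Weld metal: throat = 0.707×12 = 8.484 mm, L = 2×221 = 442 mm. φR_n = 0.75 × 0.6 × 480 × 8.484 × 442 = 810.0 kN.
Base metal shear (12 mm plate): yield φR_n = 1.0×0.6×350×12×442 = 1113.8 kN; rupture φR_n = 0.75×0.6×450×12×442 = 1074.1 kN; take 1074.1 kN (rupture).
Tension yield (gross): A_g = 156×12 = 1872 mm². φR_n = 0.90 × 350 × 1872 = 589.7 kN.
Governing: min(810.0, 1074.1, 589.7) = 589.7 kN → gross-section yield.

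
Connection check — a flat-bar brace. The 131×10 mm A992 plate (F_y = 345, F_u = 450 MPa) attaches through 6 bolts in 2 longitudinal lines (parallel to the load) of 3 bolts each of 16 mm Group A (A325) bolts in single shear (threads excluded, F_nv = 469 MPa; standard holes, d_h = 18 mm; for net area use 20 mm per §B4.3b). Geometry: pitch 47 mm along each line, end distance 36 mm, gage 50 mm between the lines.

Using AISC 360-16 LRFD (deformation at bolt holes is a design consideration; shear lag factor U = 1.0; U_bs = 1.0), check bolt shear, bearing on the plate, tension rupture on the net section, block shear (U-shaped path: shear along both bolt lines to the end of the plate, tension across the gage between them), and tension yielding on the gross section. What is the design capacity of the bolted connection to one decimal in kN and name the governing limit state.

307.1 kN (net-section rupture governs)

Bolt shear: A_b = π(16)²/4 = 201.06 mm². φR_n = 0.75 × 469 × 201.06 × 6 × 1 = 424.3 kN.
Bearing (10 mm plate, F_u = 450 MPa): end bolts L_c = 36 − 18/2 = 27, R_n = min(1.2×27×10×450, 2.4×16×10×450) = 145.8 kN/bolt; interior L_c = 47 − 18 = 29, R_n = 156.6 kN/bolt. φR_n = 0.75 × (2×145.8 + 4×156.6) = 688.5 kN.
Tension rupture (net): A_n = (131 − 2×20)×10 = 910 mm² (U = 1.0, A_e = A_n). φR_n = 0.75 × 450 × 910 = 307.1 kN.
Block shear: shear path 2×[36+2×47] = 2×130 mm, A_gv = 2600, A_nv = 2×(130 − 2.5×20)×10 = 1600 mm²; tension across gage: (50 − 1×20)×10 = 300 mm². R_n = min(0.6×450×1600, 0.6×345×2600) + 1.0×450×300 = min(432, 538.2) + 135 = 567 kN. φR_n = 0.75 × 567 = 425.3 kN.
Tension yield (gross): A_g = 131×10 = 1310 mm². φR_n = 0.90 × 345 × 1310 = 406.8 kN.
Governing: min(424.3, 688.5, 307.1, 425.3, 406.8) = 307.1 kN → net-section rupture.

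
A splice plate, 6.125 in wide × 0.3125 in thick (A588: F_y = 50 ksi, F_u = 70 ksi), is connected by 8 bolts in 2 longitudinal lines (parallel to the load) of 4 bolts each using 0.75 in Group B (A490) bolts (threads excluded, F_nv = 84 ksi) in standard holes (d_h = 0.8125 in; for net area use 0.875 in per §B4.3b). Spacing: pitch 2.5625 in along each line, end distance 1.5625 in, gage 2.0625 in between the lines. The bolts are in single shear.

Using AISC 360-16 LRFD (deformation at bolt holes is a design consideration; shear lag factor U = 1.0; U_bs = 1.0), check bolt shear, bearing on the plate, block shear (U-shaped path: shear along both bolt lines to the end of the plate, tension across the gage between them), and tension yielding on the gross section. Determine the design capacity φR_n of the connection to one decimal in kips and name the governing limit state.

86.1 kips (gross-section yield governs)

Bolt shear: A_b = π(0.75)²/4 = 0.44179 in². φR_n = 0.75 × 84 × 0.44179 × 8 × 1 = 222.7 kips.
Bearing (0.3125 in plate, F_u = 70 ksi): end bolts L_c = 1.5625 − 0.8125/2 = 1.15625, R_n = min(1.2×1.15625×0.3125×70, 2.4×0.75×0.3125×70) = 30.352 kips/bolt; interior L_c = 2.5625 − 0.8125 = 1.75, R_n = 39.375 kips/bolt. φR_n = 0.75 × (2×30.352 + 6×39.375) = 222.7 kips.
Block shear: shear path 2×[1.5625+3×2.5625] = 2×9.25 in, A_gv = 5.7813, A_nv = 2×(9.25 − 3.5×0.875)×0.3125 = 3.8672 in²; tension across gage: (2.0625 − 1×0.875)×0.3125 = 0.37109 in². R_n = min(0.6×70×3.8672, 0.6×50×5.7813) + 1.0×70×0.37109 = min(162.42, 173.44) + 25.976 = 188.4 kips. φR_n = 0.75 × 188.4 = 141.3 kips.
Tension yield (gross): A_g = 6.125×0.3125 = 1.9141 in². φR_n = 0.90 × 50 × 1.9141 = 86.1 kips.
Governing: min(222.7, 222.7, 141.3, 86.1) = 86.1 kips → gross-section yield.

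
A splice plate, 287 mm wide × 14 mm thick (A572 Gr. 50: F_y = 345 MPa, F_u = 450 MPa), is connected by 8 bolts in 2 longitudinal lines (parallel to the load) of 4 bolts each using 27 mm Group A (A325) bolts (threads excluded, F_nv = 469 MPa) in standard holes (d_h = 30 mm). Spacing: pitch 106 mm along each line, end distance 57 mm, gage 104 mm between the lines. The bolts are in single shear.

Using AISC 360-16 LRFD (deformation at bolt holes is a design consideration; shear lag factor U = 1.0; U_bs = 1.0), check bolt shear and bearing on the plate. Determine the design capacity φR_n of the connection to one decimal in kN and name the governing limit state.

1611.2 kN (bolt shear governs)

Bolt shear: A_b = π(27)²/4 = 572.56 mm². φR_n = 0.75 × 469 × 572.56 × 8 × 1 = 1611.2 kN.
Bearing (14 mm plate, F_u = 450 MPa): end bolts L_c = 57 − 30/2 = 42, R_n = min(1.2×42×14×450, 2.4×27×14×450) = 317.52 kN/bolt; interior L_c = 106 − 30 = 76, R_n = 408.24 kN/bolt. φR_n = 0.75 × (2×317.52 + 6×408.24) = 2313.4 kN.
Governing: min(1611.2, 2313.4) = 1611.2 kN → bolt shear.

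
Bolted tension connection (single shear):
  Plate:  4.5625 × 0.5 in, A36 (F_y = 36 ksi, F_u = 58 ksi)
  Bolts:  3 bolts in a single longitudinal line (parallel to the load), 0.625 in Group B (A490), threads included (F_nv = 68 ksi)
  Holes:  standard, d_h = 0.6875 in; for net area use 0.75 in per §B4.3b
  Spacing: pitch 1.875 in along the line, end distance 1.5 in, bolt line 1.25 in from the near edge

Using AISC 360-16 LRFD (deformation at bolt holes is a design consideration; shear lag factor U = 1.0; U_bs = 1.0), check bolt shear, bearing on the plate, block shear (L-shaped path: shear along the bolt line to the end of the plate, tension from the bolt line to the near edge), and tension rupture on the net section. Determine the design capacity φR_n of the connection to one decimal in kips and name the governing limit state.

46.9 kips (bolt shear governs)

Bolt shear: A_b = π(0.625)²/4 = 0.3068 in². φR_n = 0.75 × 68 × 0.3068 × 3 × 1 = 46.9 kips.
Bearing (0.5 in plate, F_u = 58 ksi): end bolts L_c = 1.5 − 0.6875/2 = 1.15625, R_n = min(1.2×1.15625×0.5×58, 2.4×0.625×0.5×58) = 40.238 kips/bolt; interior L_c = 1.875 − 0.6875 = 1.1875, R_n = 41.325 kips/bolt. φR_n = 0.75 × (1×40.238 + 2×41.325) = 92.2 kips.
Block shear: shear path 1×[1.5+2×1.875] = 1×5.25 in, A_gv = 2.625, A_nv = 1×(5.25 − 2.5×0.75)×0.5 = 1.6875 in²; tension to near edge: (1.25 − 0.5×0.75)×0.5 = 0.4375 in². R_n = min(0.6×58×1.6875, 0.6×36×2.625) + 1.0×58×0.4375 = min(58.725, 56.7) + 25.375 = 82.075 kips. φR_n = 0.75 × 82.075 = 61.6 kips.
Tension rupture (net): A_n = (4.5625 − 1×0.75)×0.5 = 1.9063 in² (U = 1.0, A_e = A_n). φR_n = 0.75 × 58 × 1.9063 = 82.9 kips.
Governing: min(46.9, 92.2, 61.6, 82.9) = 46.9 kips → bolt shear.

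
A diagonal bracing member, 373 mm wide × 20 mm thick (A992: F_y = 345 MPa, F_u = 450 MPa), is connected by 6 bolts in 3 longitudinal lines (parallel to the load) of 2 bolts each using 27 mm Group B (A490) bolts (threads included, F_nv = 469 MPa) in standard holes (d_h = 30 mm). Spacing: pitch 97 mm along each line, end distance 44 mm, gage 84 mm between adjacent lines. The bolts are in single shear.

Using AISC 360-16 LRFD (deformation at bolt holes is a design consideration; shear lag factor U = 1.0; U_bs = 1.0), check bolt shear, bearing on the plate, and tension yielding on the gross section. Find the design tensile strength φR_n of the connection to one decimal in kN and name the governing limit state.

Bolt shear: A_b = π(27)²/4 = 572.56 mm². φR_n = 0.75 × 469 × 572.56 × 6 × 1 = 1208.4 kN.
Bearing (20 mm plate, F_u = 450 MPa): end bolts L_c = 44 − 30/2 = 29, R_n = min(1.2×29×20×450, 2.4×27×20×450) = 313.2 kN/bolt; interior L_c = 97 − 30 = 67, R_n = 583.2 kN/bolt. φR_n = 0.75 × (3×313.2 + 3×583.2) = 2016.9 kN.
Tension yield (gross): A_g = 373×20 = 7460 mm². φR_n = 0.90 × 345 × 7460 = 2316.3 kN.
Governing: min(1208.4, 2016.9, 2316.3) = 1208.4 kN → bolt shear.

1208.4 kN (bolt shear governs)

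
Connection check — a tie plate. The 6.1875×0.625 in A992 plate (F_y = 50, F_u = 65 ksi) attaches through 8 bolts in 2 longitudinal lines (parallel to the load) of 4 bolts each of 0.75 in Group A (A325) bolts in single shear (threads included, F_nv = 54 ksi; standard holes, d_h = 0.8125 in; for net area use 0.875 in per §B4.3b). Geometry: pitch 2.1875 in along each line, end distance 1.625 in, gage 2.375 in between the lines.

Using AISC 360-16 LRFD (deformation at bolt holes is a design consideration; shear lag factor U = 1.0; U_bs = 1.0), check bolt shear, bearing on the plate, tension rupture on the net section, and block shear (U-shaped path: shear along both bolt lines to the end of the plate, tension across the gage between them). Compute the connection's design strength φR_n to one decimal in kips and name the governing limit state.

135.2 kips (net-section rupture governs)

Bolt shear: A_b = π(0.75)²/4 = 0.44179 in². φR_n = 0.75 × 54 × 0.44179 × 8 × 1 = 143.1 kips.
Bearing (0.625 in plate, F_u = 65 ksi): end bolts L_c = 1.625 − 0.8125/2 = 1.21875, R_n = min(1.2×1.21875×0.625×65, 2.4×0.75×0.625×65) = 59.414 kips/bolt; interior L_c = 2.1875 − 0.8125 = 1.375, R_n = 67.031 kips/bolt. φR_n = 0.75 × (2×59.414 + 6×67.031) = 390.8 kips.
Tension rupture (net): A_n = (6.1875 − 2×0.875)×0.625 = 2.7734 in² (U = 1.0, A_e = A_n). φR_n = 0.75 × 65 × 2.7734 = 135.2 kips.
Block shear: shear path 2×[1.625+3×2.1875] = 2×8.1875 in, A_gv = 10.234, A_nv = 2×(8.1875 − 3.5×0.875)×0.625 = 6.4063 in²; tension across gage: (2.375 − 1×0.875)×0.625 = 0.9375 in². R_n = min(0.6×65×6.4063, 0.6×50×10.234) + 1.0×65×0.9375 = min(249.85, 307.02) + 60.938 = 310.79 kips. φR_n = 0.75 × 310.79 = 233.1 kips.
Governing: min(143.1, 390.8, 135.2, 233.1) = 135.2 kips → net-section rupture.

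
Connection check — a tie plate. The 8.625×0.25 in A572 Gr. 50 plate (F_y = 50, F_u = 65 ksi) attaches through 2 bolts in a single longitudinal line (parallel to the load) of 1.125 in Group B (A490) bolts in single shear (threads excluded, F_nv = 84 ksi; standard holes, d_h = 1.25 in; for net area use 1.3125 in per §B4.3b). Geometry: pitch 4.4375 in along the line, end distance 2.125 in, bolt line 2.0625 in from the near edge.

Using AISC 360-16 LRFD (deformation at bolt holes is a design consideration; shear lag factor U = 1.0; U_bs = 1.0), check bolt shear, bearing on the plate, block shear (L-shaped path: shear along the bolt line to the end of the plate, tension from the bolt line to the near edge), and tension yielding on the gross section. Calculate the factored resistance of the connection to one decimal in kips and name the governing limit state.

Bolt shear: A_b = π(1.125)²/4 = 0.99402 in². φR_n = 0.75 × 84 × 0.99402 × 2 × 1 = 125.2 kips.
Bearing (0.25 in plate, F_u = 65 ksi): end bolts L_c = 2.125 − 1.25/2 = 1.5, R_n = min(1.2×1.5×0.25×65, 2.4×1.125×0.25×65) = 29.25 kips/bolt; interior L_c = 4.4375 − 1.25 = 3.1875, R_n = 43.875 kips/bolt. φR_n = 0.75 × (1×29.25 + 1×43.875) = 54.8 kips.
Block shear: shear path 1×[2.125+1×4.4375] = 1×6.5625 in, A_gv = 1.6406, A_nv = 1×(6.5625 − 1.5×1.3125)×0.25 = 1.1484 in²; tension to near edge: (2.0625 − 0.5×1.3125)×0.25 = 0.35156 in². R_n = min(0.6×65×1.1484, 0.6×50×1.6406) + 1.0×65×0.35156 = min(44.788, 49.218) + 22.851 = 67.639 kips. φR_n = 0.75 × 67.639 = 50.7 kips.
Tension yield (gross): A_g = 8.625×0.25 = 2.1563 in². φR_n = 0.90 × 50 × 2.1563 = 97.0 kips.
Governing: min(125.2, 54.8, 50.7, 97.0) = 50.7 kips → block shear.

50.7 kips (block shear governs)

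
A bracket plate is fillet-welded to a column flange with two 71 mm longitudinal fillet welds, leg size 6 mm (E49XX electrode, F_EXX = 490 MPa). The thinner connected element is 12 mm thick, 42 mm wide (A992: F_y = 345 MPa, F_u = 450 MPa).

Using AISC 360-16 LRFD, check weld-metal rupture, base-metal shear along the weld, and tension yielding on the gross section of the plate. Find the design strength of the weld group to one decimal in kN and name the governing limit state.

Weld metal: throat = 0.707×6 = 4.242 mm, L = 2×71 = 142 mm. φR_n = 0.75 × 0.6 × 490 × 4.242 × 142 = 132.8 kN.
Base metal shear (12 mm plate): yield φR_n = 1.0×0.6×345×12×142 = 352.7 kN; rupture φR_n = 0.75×0.6×450×12×142 = 345.1 kN; take 345.1 kN (rupture).
Tension yield (gross): A_g = 42×12 = 504 mm². φR_n = 0.90 × 345 × 504 = 156.5 kN.
Governing: min(132.8, 345.1, 156.5) = 132.8 kN → weld metal.

132.8 kN (weld metal governs)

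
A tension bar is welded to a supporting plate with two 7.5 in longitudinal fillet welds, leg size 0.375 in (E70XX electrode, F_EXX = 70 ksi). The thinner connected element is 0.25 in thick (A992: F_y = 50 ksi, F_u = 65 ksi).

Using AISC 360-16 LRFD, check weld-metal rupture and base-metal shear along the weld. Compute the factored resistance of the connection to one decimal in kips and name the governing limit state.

109.7 kips (base-metal shear governs)

Weld metal: throat = 0.707×0.375 = 0.26513 in, L = 2×7.5 = 15 in. φR_n = 0.75 × 0.6 × 70 × 0.26513 × 15 = 125.3 kips.
Base metal shear (0.25 in plate): yield φR_n = 1.0×0.6×50×0.25×15 = 112.5 kips; rupture φR_n = 0.75×0.6×65×0.25×15 = 109.7 kips; take 109.7 kips (rupture).
Governing: min(125.3, 109.7) = 109.7 kips → base-metal shear.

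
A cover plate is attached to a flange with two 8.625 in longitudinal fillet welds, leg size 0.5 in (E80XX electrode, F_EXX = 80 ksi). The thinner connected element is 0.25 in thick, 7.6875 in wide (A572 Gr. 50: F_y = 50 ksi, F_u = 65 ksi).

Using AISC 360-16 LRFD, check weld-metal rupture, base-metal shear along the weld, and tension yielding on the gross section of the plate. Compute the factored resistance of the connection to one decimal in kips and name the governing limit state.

86.5 kips (gross-section yield governs)

Weld metal: throat = 0.707×0.5 = 0.3535 in, L = 2×8.625 = 17.25 in. φR_n = 0.75 × 0.6 × 80 × 0.3535 × 17.25 = 219.5 kips.
Base metal shear (0.25 in plate): yield φR_n = 1.0×0.6×50×0.25×17.25 = 129.4 kips; rupture φR_n = 0.75×0.6×65×0.25×17.25 = 126.1 kips; take 126.1 kips (rupture).
Tension yield (gross): A_g = 7.6875×0.25 = 1.9219 in². φR_n = 0.90 × 50 × 1.9219 = 86.5 kips.
Governing: min(219.5, 126.1, 86.5) = 86.5 kips → gross-section yield.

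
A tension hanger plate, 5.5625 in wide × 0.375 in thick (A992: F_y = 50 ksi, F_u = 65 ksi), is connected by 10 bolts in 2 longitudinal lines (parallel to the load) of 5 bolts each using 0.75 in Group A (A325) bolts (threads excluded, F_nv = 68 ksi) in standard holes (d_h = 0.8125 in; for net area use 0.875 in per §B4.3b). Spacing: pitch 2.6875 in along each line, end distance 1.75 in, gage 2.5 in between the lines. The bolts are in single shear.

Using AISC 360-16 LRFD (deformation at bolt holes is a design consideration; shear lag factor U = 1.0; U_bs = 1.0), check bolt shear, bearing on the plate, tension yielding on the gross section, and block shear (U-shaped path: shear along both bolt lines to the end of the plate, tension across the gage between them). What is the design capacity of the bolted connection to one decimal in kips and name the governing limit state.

93.9 kips (gross-section yield governs)

Bolt shear: A_b = π(0.75)²/4 = 0.44179 in². φR_n = 0.75 × 68 × 0.44179 × 10 × 1 = 225.3 kips.
Bearing (0.375 in plate, F_u = 65 ksi): end bolts L_c = 1.75 − 0.8125/2 = 1.34375, R_n = min(1.2×1.34375×0.375×65, 2.4×0.75×0.375×65) = 39.305 kips/bolt; interior L_c = 2.6875 − 0.8125 = 1.875, R_n = 43.875 kips/bolt. φR_n = 0.75 × (2×39.305 + 8×43.875) = 322.2 kips.
Tension yield (gross): A_g = 5.5625×0.375 = 2.0859 in². φR_n = 0.90 × 50 × 2.0859 = 93.9 kips.
Block shear: shear path 2×[1.75+4×2.6875] = 2×12.5 in, A_gv = 9.375, A_nv = 2×(12.5 − 4.5×0.875)×0.375 = 6.4219 in²; tension across gage: (2.5 − 1×0.875)×0.375 = 0.60938 in². R_n = min(0.6×65×6.4219, 0.6×50×9.375) + 1.0×65×0.60938 = min(250.45, 281.25) + 39.61 = 290.06 kips. φR_n = 0.75 × 290.06 = 217.5 kips.
Governing: min(225.3, 322.2, 93.9, 217.5) = 93.9 kips → gross-section yield.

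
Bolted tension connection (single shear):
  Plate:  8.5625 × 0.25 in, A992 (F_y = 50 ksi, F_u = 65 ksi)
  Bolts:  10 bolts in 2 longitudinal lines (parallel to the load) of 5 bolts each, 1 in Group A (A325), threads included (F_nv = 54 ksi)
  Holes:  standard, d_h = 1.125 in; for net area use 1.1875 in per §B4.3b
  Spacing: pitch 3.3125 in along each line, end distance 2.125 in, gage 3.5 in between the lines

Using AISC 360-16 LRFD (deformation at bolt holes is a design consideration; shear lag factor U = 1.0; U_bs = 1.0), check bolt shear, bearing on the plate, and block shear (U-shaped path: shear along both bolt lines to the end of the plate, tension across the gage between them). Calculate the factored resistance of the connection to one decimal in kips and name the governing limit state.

174.9 kips (block shear governs)

Bolt shear: A_b = π(1)²/4 = 0.7854 in². φR_n = 0.75 × 54 × 0.7854 × 10 × 1 = 318.1 kips.
Bearing (0.25 in plate, F_u = 65 ksi): end bolts L_c = 2.125 − 1.125/2 = 1.5625, R_n = min(1.2×1.5625×0.25×65, 2.4×1×0.25×65) = 30.469 kips/bolt; interior L_c = 3.3125 − 1.125 = 2.1875, R_n = 39 kips/bolt. φR_n = 0.75 × (2×30.469 + 8×39) = 279.7 kips.
Block shear: shear path 2×[2.125+4×3.3125] = 2×15.375 in, A_gv = 7.6875, A_nv = 2×(15.375 − 4.5×1.1875)×0.25 = 5.0156 in²; tension across gage: (3.5 − 1×1.1875)×0.25 = 0.57813 in². R_n = min(0.6×65×5.0156, 0.6×50×7.6875) + 1.0×65×0.57813 = min(195.61, 230.63) + 37.578 = 233.19 kips. φR_n = 0.75 × 233.19 = 174.9 kips.
Governing: min(318.1, 279.7, 174.9) = 174.9 kips → block shear.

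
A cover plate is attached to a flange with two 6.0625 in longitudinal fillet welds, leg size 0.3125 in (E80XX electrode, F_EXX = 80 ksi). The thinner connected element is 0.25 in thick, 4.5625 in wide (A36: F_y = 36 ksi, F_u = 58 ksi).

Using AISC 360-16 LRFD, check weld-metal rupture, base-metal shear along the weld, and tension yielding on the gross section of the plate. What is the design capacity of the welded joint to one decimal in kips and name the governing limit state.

37.0 kips (gross-section yield governs)

Weld metal: throat = 0.707×0.3125 = 0.22094 in, L = 2×6.0625 = 12.125 in. φR_n = 0.75 × 0.6 × 80 × 0.22094 × 12.125 = 96.4 kips.
Base metal shear (0.25 in plate): yield φR_n = 1.0×0.6×36×0.25×12.125 = 65.5 kips; rupture φR_n = 0.75×0.6×58×0.25×12.125 = 79.1 kips; take 65.5 kips (yield).
Tension yield (gross): A_g = 4.5625×0.25 = 1.1406 in². φR_n = 0.90 × 36 × 1.1406 = 37.0 kips.
Governing: min(96.4, 65.5, 37.0) = 37.0 kips → gross-section yield.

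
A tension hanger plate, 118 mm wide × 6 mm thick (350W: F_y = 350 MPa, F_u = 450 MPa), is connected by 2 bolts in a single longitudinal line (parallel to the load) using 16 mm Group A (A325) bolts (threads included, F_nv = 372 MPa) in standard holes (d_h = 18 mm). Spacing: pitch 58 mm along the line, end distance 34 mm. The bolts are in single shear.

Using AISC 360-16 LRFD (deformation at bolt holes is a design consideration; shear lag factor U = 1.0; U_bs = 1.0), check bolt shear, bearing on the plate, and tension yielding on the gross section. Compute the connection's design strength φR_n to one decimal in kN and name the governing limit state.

112.2 kN (bolt shear governs)

Bolt shear: A_b = π(16)²/4 = 201.06 mm². φR_n = 0.75 × 372 × 201.06 × 2 × 1 = 112.2 kN.
Bearing (6 mm plate, F_u = 450 MPa): end bolts L_c = 34 − 18/2 = 25, R_n = min(1.2×25×6×450, 2.4×16×6×450) = 81 kN/bolt; interior L_c = 58 − 18 = 40, R_n = 103.68 kN/bolt. φR_n = 0.75 × (1×81 + 1×103.68) = 138.5 kN.
Tension yield (gross): A_g = 118×6 = 708 mm². φR_n = 0.90 × 350 × 708 = 223.0 kN.
Governing: min(112.2, 138.5, 223.0) = 112.2 kN → bolt shear.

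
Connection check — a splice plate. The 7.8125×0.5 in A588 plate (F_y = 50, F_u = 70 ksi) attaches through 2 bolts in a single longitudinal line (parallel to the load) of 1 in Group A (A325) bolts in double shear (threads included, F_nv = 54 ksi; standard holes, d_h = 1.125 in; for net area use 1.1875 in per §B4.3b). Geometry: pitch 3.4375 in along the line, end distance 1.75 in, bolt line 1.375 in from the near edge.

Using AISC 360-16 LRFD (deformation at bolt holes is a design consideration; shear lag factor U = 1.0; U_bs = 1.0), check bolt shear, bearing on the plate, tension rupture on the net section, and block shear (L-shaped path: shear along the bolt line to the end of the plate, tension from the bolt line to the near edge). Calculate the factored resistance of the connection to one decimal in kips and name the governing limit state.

Bolt shear: A_b = π(1)²/4 = 0.7854 in². φR_n = 0.75 × 54 × 0.7854 × 2 × 2 = 127.2 kips.
Bearing (0.5 in plate, F_u = 70 ksi): end bolts L_c = 1.75 − 1.125/2 = 1.1875, R_n = min(1.2×1.1875×0.5×70, 2.4×1×0.5×70) = 49.875 kips/bolt; interior L_c = 3.4375 − 1.125 = 2.3125, R_n = 84 kips/bolt. φR_n = 0.75 × (1×49.875 + 1×84) = 100.4 kips.
Tension rupture (net): A_n = (7.8125 − 1×1.1875)×0.5 = 3.3125 in² (U = 1.0, A_e = A_n). φR_n = 0.75 × 70 × 3.3125 = 173.9 kips.
Block shear: shear path 1×[1.75+1×3.4375] = 1×5.1875 in, A_gv = 2.5938, A_nv = 1×(5.1875 − 1.5×1.1875)×0.5 = 1.7031 in²; tension to near edge: (1.375 − 0.5×1.1875)×0.5 = 0.39063 in². R_n = min(0.6×70×1.7031, 0.6×50×2.5938) + 1.0×70×0.39063 = min(71.53, 77.814) + 27.344 = 98.874 kips. φR_n = 0.75 × 98.874 = 74.2 kips.
Governing: min(127.2, 100.4, 173.9, 74.2) = 74.2 kips → block shear.

74.2 kips (block shear governs)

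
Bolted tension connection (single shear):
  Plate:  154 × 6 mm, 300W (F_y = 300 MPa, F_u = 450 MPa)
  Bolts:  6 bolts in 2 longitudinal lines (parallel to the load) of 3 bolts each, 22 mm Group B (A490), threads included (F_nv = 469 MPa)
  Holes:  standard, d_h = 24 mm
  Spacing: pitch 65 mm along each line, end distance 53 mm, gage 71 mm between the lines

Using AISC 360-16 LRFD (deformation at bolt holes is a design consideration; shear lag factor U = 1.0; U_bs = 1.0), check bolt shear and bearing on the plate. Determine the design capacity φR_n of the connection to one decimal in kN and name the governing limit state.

Bolt shear: A_b = π(22)²/4 = 380.13 mm². φR_n = 0.75 × 469 × 380.13 × 6 × 1 = 802.3 kN.
Bearing (6 mm plate, F_u = 450 MPa): end bolts L_c = 53 − 24/2 = 41, R_n = min(1.2×41×6×450, 2.4×22×6×450) = 132.84 kN/bolt; interior L_c = 65 − 24 = 41, R_n = 132.84 kN/bolt. φR_n = 0.75 × (2×132.84 + 4×132.84) = 597.8 kN.
Governing: min(802.3, 597.8) = 597.8 kN → bearing.

597.8 kN (bearing governs)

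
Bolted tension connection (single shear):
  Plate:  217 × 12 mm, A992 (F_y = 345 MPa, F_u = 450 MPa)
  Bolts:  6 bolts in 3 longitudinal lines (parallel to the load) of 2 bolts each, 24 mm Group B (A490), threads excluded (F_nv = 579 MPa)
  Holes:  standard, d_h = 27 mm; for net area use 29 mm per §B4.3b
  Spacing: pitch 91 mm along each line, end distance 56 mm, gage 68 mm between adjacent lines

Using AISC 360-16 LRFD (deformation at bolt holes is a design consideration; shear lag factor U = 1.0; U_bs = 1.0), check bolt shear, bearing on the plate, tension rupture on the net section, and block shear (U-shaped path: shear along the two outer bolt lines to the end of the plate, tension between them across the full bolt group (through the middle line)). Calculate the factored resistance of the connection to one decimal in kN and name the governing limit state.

Bolt shear: A_b = π(24)²/4 = 452.39 mm². φR_n = 0.75 × 579 × 452.39 × 6 × 1 = 1178.7 kN.
Bearing (12 mm plate, F_u = 450 MPa): end bolts L_c = 56 − 27/2 = 42.5, R_n = min(1.2×42.5×12×450, 2.4×24×12×450) = 275.4 kN/bolt; interior L_c = 91 − 27 = 64, R_n = 311.04 kN/bolt. φR_n = 0.75 × (3×275.4 + 3×311.04) = 1319.5 kN.
Tension rupture (net): A_n = (217 − 3×29)×12 = 1560 mm² (U = 1.0, A_e = A_n). φR_n = 0.75 × 450 × 1560 = 526.5 kN.
Block shear: shear path 2×[56+1×91] = 2×147 mm, A_gv = 3528, A_nv = 2×(147 − 1.5×29)×12 = 2484 mm²; tension across gage: (136 − 2×29)×12 = 936 mm². R_n = min(0.6×450×2484, 0.6×345×3528) + 1.0×450×936 = min(670.68, 730.3) + 421.2 = 1091.9 kN. φR_n = 0.75 × 1091.9 = 818.9 kN.
Governing: min(1178.7, 1319.5, 526.5, 818.9) = 526.5 kN → net-section rupture.

526.5 kN (net-section rupture governs)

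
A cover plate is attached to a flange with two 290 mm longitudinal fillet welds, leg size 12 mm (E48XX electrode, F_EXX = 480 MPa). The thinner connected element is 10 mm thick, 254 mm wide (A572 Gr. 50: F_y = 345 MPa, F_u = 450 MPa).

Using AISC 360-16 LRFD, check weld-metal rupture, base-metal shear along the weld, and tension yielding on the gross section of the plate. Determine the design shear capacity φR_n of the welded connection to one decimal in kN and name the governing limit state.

Weld metal: throat = 0.707×12 = 8.484 mm, L = 2×290 = 580 mm. φR_n = 0.75 × 0.6 × 480 × 8.484 × 580 = 1062.9 kN.
Base metal shear (10 mm plate): yield φR_n = 1.0×0.6×345×10×580 = 1200.6 kN; rupture φR_n = 0.75×0.6×450×10×580 = 1174.5 kN; take 1174.5 kN (rupture).
Tension yield (gross): A_g = 254×10 = 2540 mm². φR_n = 0.90 × 345 × 2540 = 788.7 kN.
Governing: min(1062.9, 1174.5, 788.7) = 788.7 kN → gross-section yield.

788.7 kN (gross-section yield governs)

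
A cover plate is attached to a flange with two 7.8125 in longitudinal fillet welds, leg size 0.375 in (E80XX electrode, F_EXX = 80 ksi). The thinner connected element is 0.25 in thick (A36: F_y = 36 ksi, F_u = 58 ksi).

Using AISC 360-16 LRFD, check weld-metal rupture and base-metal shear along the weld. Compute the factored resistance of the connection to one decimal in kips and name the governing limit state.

Weld metal: throat = 0.707×0.375 = 0.26513 in, L = 2×7.8125 = 15.625 in. φR_n = 0.75 × 0.6 × 80 × 0.26513 × 15.625 = 149.1 kips.
Base metal shear (0.25 in plate): yield φR_n = 1.0×0.6×36×0.25×15.625 = 84.4 kips; rupture φR_n = 0.75×0.6×58×0.25×15.625 = 102.0 kips; take 84.4 kips (yield).
Governing: min(149.1, 84.4) = 84.4 kips → base-metal shear.

84.4 kips (base-metal shear governs)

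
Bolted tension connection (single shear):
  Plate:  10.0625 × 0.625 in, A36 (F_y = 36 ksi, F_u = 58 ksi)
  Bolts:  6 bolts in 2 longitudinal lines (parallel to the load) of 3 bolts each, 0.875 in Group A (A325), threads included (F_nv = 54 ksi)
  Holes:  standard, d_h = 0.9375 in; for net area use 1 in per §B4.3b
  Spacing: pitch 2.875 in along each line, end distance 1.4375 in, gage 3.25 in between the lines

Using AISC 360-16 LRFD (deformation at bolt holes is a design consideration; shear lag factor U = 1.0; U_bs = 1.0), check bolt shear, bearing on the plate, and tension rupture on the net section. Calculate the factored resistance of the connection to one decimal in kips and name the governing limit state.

146.1 kips (bolt shear governs)

Bolt shear: A_b = π(0.875)²/4 = 0.60132 in². φR_n = 0.75 × 54 × 0.60132 × 6 × 1 = 146.1 kips.
Bearing (0.625 in plate, F_u = 58 ksi): end bolts L_c = 1.4375 − 0.9375/2 = 0.96875, R_n = min(1.2×0.96875×0.625×58, 2.4×0.875×0.625×58) = 42.141 kips/bolt; interior L_c = 2.875 − 0.9375 = 1.9375, R_n = 76.125 kips/bolt. φR_n = 0.75 × (2×42.141 + 4×76.125) = 291.6 kips.
Tension rupture (net): A_n = (10.0625 − 2×1)×0.625 = 5.0391 in² (U = 1.0, A_e = A_n). φR_n = 0.75 × 58 × 5.0391 = 219.2 kips.
Governing: min(146.1, 291.6, 219.2) = 146.1 kips → bolt shear.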